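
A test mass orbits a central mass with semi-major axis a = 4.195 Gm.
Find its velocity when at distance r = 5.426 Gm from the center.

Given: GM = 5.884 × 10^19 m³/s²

Convert to SI: a = 4.195 Gm = 4.195e+09 m; r = 5.426 Gm = 5.426e+09 m.
Vis-viva: v = √(GM · (2/r − 1/a)).
2/r − 1/a = 2/5.426e+09 − 1/4.195e+09 = 1.30217e-10 m⁻¹.
v = √(5.884e+19 · 1.30217e-10) m/s ≈ 8.753e+04 m/s = 87.53 km/s.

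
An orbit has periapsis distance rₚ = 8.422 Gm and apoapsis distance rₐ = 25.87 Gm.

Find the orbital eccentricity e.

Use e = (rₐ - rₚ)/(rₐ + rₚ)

Convert to SI: rₚ = 8.422 Gm = 8.422e+09 m; rₐ = 25.87 Gm = 2.587e+10 m.
e = (rₐ − rₚ) / (rₐ + rₚ).
e = (2.587e+10 − 8.422e+09) / (2.587e+10 + 8.422e+09) = 1.7448e+10 / 3.4292e+10 ≈ 0.5088.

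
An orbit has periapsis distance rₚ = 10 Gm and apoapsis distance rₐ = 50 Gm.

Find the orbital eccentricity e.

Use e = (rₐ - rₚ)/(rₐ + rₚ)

Convert to SI: rₚ = 10 Gm = 1e+10 m; rₐ = 50 Gm = 5e+10 m.
e = (rₐ − rₚ) / (rₐ + rₚ).
e = (5e+10 − 1e+10) / (5e+10 + 1e+10) = 4e+10 / 6e+10 ≈ 0.6667.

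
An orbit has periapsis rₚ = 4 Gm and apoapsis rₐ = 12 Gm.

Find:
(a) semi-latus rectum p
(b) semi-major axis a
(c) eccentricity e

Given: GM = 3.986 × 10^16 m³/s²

Convert to SI: rₚ = 4 Gm = 4e+09 m; rₐ = 12 Gm = 1.2e+10 m.
(a) From a = (rₚ + rₐ)/2 = 8e+09 m and e = (rₐ − rₚ)/(rₐ + rₚ) = 0.5, p = a(1 − e²) = 8e+09 · (1 − (0.5)²) ≈ 6e+09 m
(b) a = (rₚ + rₐ)/2 = (4e+09 + 1.2e+10)/2 ≈ 8e+09 m
(c) e = (rₐ − rₚ)/(rₐ + rₚ) = (1.2e+10 − 4e+09)/(1.2e+10 + 4e+09) ≈ 0.5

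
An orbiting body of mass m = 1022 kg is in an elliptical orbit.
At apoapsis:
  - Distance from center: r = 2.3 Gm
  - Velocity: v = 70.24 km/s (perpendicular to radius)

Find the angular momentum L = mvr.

Convert to SI: r = 2.3 Gm = 2.3e+09 m; v = 70.24 km/s = 70240 m/s.
Since v is perpendicular to r, L = m · v · r.
L = 1022 · 70240 · 2.3e+09 kg·m²/s ≈ 1.651e+17 kg·m²/s.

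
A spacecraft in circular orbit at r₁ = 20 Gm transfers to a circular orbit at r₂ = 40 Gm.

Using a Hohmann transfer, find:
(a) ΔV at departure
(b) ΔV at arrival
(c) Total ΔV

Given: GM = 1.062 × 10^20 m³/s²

Convert to SI: r₁ = 20 Gm = 2e+10 m; r₂ = 40 Gm = 4e+10 m.
Transfer semi-major axis: a_t = (r₁ + r₂)/2 = (2e+10 + 4e+10)/2 = 3e+10 m.
Circular speeds: v₁ = √(GM/r₁) = 72869.7 m/s, v₂ = √(GM/r₂) = 51526.7 m/s.
Transfer speeds (vis-viva v² = GM(2/r − 1/a_t)): v₁ᵗ = 84142.7 m/s, v₂ᵗ = 42071.4 m/s.
(a) ΔV₁ = |v₁ᵗ − v₁| ≈ 1.127e+04 m/s = 11.27 km/s.
(b) ΔV₂ = |v₂ − v₂ᵗ| ≈ 9455 m/s = 9.455 km/s.
(c) ΔV_total = ΔV₁ + ΔV₂ ≈ 2.073e+04 m/s = 20.73 km/s.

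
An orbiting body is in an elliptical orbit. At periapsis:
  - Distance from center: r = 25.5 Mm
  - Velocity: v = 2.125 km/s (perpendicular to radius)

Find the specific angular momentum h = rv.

Convert to SI: r = 25.5 Mm = 2.55e+07 m; v = 2.125 km/s = 2125 m/s.
With v perpendicular to r, h = r · v.
h = 2.55e+07 · 2125 m²/s ≈ 5.419e+10 m²/s.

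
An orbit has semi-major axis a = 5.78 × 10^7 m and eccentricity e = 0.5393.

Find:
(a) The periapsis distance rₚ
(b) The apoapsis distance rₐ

(a) rₚ = a(1 − e) = 5.78e+07 · (1 − 0.5393) = 5.78e+07 · 0.4607 ≈ 2.663e+07 m = 2.663 × 10^7 m.
(b) rₐ = a(1 + e) = 5.78e+07 · (1 + 0.5393) = 5.78e+07 · 1.5393 ≈ 8.897e+07 m = 8.897 × 10^7 m.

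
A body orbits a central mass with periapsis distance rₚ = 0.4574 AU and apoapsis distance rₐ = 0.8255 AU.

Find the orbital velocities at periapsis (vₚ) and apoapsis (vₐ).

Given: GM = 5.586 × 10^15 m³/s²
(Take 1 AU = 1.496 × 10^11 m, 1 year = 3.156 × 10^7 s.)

Convert to SI: rₚ = 0.4574 AU = 6.8427e+10 m; rₐ = 0.8255 AU = 1.23495e+11 m.
Use the vis-viva equation v² = GM(2/r − 1/a) with a = (rₚ + rₐ)/2 = (6.8427e+10 + 1.23495e+11)/2 = 9.59609e+10 m.
vₚ = √(GM · (2/rₚ − 1/a)) = √(5.586e+15 · (2/6.8427e+10 − 1/9.59609e+10)) m/s ≈ 324.1 m/s = 0.06838 AU/year.
vₐ = √(GM · (2/rₐ − 1/a)) = √(5.586e+15 · (2/1.23495e+11 − 1/9.59609e+10)) m/s ≈ 179.6 m/s = 0.03789 AU/year.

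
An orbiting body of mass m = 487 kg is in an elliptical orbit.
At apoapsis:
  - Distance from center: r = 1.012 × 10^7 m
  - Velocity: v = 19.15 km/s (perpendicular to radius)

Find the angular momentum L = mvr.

Convert to SI: v = 19.15 km/s = 19150 m/s.
Since v is perpendicular to r, L = m · v · r.
L = 487 · 19150 · 1.012e+07 kg·m²/s ≈ 9.438e+13 kg·m²/s.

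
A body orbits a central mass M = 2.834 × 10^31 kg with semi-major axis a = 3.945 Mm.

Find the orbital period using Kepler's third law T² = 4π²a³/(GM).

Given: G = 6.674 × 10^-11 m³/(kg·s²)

Convert to SI: a = 3.945 Mm = 3.945e+06 m.
GM = G · M = 6.674e-11 · 2.834e+31 = 1.89141e+21 m³/s².
Kepler's third law: T = 2π √(a³ / GM).
Substituting a = 3.945e+06 m and GM = 1.89141e+21 m³/s²:
T = 2π √((3.945e+06)³ / 1.89141e+21) s
T ≈ 1.132 s = 1.132 seconds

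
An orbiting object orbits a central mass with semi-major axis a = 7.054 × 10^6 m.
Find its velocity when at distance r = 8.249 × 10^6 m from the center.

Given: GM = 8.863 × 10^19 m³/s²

Vis-viva: v = √(GM · (2/r − 1/a)).
2/r − 1/a = 2/8.249e+06 − 1/7.054e+06 = 1.0069e-07 m⁻¹.
v = √(8.863e+19 · 1.0069e-07) m/s ≈ 2.987e+06 m/s = 2987 km/s.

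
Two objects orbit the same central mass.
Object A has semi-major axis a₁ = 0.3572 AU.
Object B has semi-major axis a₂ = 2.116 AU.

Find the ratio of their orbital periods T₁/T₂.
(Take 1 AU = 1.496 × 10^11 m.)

Convert to SI: a₁ = 0.3572 AU = 5.34371e+10 m; a₂ = 2.116 AU = 3.16554e+11 m.
From Kepler's third law, (T₁/T₂)² = (a₁/a₂)³, so T₁/T₂ = (a₁/a₂)^(3/2).
a₁/a₂ = 5.34371e+10 / 3.16554e+11 = 0.168809.
T₁/T₂ = (0.168809)^(3/2) ≈ 0.06936.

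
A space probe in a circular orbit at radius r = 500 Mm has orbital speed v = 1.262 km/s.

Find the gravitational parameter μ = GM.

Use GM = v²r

Convert to SI: r = 500 Mm = 5e+08 m; v = 1.262 km/s = 1262 m/s.
For a circular orbit v² = GM/r, so GM = v² · r.
GM = (1262)² · 5e+08 m³/s² ≈ 7.963e+14 m³/s² = 7.963 × 10^14 m³/s².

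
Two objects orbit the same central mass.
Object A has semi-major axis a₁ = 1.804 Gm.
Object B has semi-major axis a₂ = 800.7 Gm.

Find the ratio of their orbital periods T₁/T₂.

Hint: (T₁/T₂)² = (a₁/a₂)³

Convert to SI: a₁ = 1.804 Gm = 1.804e+09 m; a₂ = 800.7 Gm = 8.007e+11 m.
From Kepler's third law, (T₁/T₂)² = (a₁/a₂)³, so T₁/T₂ = (a₁/a₂)^(3/2).
a₁/a₂ = 1.804e+09 / 8.007e+11 = 0.00225303.
T₁/T₂ = (0.00225303)^(3/2) ≈ 0.0001069.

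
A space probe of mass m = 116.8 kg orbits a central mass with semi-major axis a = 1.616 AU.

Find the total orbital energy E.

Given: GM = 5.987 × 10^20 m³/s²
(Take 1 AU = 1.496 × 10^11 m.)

Convert to SI: a = 1.616 AU = 2.41754e+11 m.
E = −GMm / (2a).
E = −5.987e+20 · 116.8 / (2 · 2.41754e+11) J ≈ -1.446e+11 J = -144.6 GJ.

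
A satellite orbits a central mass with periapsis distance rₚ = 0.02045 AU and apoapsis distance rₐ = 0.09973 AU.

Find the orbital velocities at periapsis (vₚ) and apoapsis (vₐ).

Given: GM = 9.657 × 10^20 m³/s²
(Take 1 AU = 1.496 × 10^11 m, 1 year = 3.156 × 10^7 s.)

Convert to SI: rₚ = 0.02045 AU = 3.05932e+09 m; rₐ = 0.09973 AU = 1.49196e+10 m.
Use the vis-viva equation v² = GM(2/r − 1/a) with a = (rₚ + rₐ)/2 = (3.05932e+09 + 1.49196e+10)/2 = 8.98946e+09 m.
vₚ = √(GM · (2/rₚ − 1/a)) = √(9.657e+20 · (2/3.05932e+09 − 1/8.98946e+09)) m/s ≈ 7.238e+05 m/s = 152.7 AU/year.
vₐ = √(GM · (2/rₐ − 1/a)) = √(9.657e+20 · (2/1.49196e+10 − 1/8.98946e+09)) m/s ≈ 1.484e+05 m/s = 31.31 AU/year.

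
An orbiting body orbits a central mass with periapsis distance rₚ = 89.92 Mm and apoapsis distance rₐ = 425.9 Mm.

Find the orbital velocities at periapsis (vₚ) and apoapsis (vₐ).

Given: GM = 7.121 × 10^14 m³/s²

Convert to SI: rₚ = 89.92 Mm = 8.992e+07 m; rₐ = 425.9 Mm = 4.259e+08 m.
Use the vis-viva equation v² = GM(2/r − 1/a) with a = (rₚ + rₐ)/2 = (8.992e+07 + 4.259e+08)/2 = 2.5791e+08 m.
vₚ = √(GM · (2/rₚ − 1/a)) = √(7.121e+14 · (2/8.992e+07 − 1/2.5791e+08)) m/s ≈ 3616 m/s = 3.616 km/s.
vₐ = √(GM · (2/rₐ − 1/a)) = √(7.121e+14 · (2/4.259e+08 − 1/2.5791e+08)) m/s ≈ 763.5 m/s = 763.5 m/s.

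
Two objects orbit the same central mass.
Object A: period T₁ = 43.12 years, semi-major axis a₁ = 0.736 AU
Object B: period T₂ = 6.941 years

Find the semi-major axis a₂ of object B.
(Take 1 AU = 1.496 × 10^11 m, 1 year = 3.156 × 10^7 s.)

Convert to SI: T₁ = 43.12 years = 1.36087e+09 s; a₁ = 0.736 AU = 1.10106e+11 m; T₂ = 6.941 years = 2.19058e+08 s.
Kepler's third law: (T₁/T₂)² = (a₁/a₂)³ ⇒ a₂ = a₁ · (T₂/T₁)^(2/3).
T₂/T₁ = 2.19058e+08 / 1.36087e+09 = 0.160969.
a₂ = 1.10106e+11 · (0.160969)^(2/3) m ≈ 3.258e+10 m = 0.2178 AU.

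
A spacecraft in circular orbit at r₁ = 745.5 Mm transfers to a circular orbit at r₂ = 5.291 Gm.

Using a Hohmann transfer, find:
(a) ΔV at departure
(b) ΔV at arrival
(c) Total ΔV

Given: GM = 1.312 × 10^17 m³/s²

Convert to SI: r₁ = 745.5 Mm = 7.455e+08 m; r₂ = 5.291 Gm = 5.291e+09 m.
Transfer semi-major axis: a_t = (r₁ + r₂)/2 = (7.455e+08 + 5.291e+09)/2 = 3.01825e+09 m.
Circular speeds: v₁ = √(GM/r₁) = 13266.1 m/s, v₂ = √(GM/r₂) = 4979.64 m/s.
Transfer speeds (vis-viva v² = GM(2/r − 1/a_t)): v₁ᵗ = 17564.4 m/s, v₂ᵗ = 2474.82 m/s.
(a) ΔV₁ = |v₁ᵗ − v₁| ≈ 4298 m/s = 4.298 km/s.
(b) ΔV₂ = |v₂ − v₂ᵗ| ≈ 2505 m/s = 2.505 km/s.
(c) ΔV_total = ΔV₁ + ΔV₂ ≈ 6803 m/s = 6.803 km/s.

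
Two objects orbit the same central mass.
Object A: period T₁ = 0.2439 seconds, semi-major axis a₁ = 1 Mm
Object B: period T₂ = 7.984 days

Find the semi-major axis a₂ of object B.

Convert to SI: a₁ = 1 Mm = 1e+06 m; T₂ = 7.984 days = 689818 s.
Kepler's third law: (T₁/T₂)² = (a₁/a₂)³ ⇒ a₂ = a₁ · (T₂/T₁)^(2/3).
T₂/T₁ = 689818 / 0.2439 = 2.82828e+06.
a₂ = 1e+06 · (2.82828e+06)^(2/3) m ≈ 2e+10 m = 20 Gm.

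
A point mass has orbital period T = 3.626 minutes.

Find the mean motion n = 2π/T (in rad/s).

Convert to SI: T = 3.626 minutes = 217.56 s.
n = 2π / T.
n = 2π / 217.56 s ≈ 0.02888 rad/s.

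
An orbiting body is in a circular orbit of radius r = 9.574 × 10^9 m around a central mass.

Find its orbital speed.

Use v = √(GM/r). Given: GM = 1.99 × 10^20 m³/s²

For a circular orbit, gravity supplies the centripetal force, so v = √(GM / r).
v = √(1.99e+20 / 9.574e+09) m/s ≈ 1.442e+05 m/s = 144.2 km/s.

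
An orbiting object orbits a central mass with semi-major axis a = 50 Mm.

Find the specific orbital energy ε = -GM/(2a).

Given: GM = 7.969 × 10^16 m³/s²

Convert to SI: a = 50 Mm = 5e+07 m.
ε = −GM / (2a).
ε = −7.969e+16 / (2 · 5e+07) J/kg ≈ -7.969e+08 J/kg = -796.9 MJ/kg.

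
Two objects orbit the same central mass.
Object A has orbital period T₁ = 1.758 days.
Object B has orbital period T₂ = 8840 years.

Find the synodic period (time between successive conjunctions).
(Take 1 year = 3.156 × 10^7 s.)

Convert to SI: T₁ = 1.758 days = 151891 s; T₂ = 8840 years = 2.7899e+11 s.
T_syn = |T₁ · T₂ / (T₁ − T₂)|.
T_syn = |151891 · 2.7899e+11 / (151891 − 2.7899e+11)| s ≈ 1.519e+05 s = 1.758 days.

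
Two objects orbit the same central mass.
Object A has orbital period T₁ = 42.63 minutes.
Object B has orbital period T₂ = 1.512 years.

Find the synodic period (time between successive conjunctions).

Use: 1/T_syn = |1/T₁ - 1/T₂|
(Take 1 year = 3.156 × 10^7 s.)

Convert to SI: T₁ = 42.63 minutes = 2557.8 s; T₂ = 1.512 years = 4.77187e+07 s.
T_syn = |T₁ · T₂ / (T₁ − T₂)|.
T_syn = |2557.8 · 4.77187e+07 / (2557.8 − 4.77187e+07)| s ≈ 2558 s = 42.63 minutes.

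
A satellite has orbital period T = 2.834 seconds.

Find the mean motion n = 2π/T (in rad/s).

n = 2π / T.
n = 2π / 2.834 s ≈ 2.217 rad/s.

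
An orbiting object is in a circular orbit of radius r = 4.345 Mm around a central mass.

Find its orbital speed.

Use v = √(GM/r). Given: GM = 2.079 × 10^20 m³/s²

Convert to SI: r = 4.345 Mm = 4.345e+06 m.
For a circular orbit, gravity supplies the centripetal force, so v = √(GM / r).
v = √(2.079e+20 / 4.345e+06) m/s ≈ 6.917e+06 m/s = 6917 km/s.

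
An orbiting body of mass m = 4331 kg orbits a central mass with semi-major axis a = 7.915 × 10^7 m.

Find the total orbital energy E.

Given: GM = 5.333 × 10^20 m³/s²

E = −GMm / (2a).
E = −5.333e+20 · 4331 / (2 · 7.915e+07) J ≈ -1.459e+16 J = -14.59 PJ.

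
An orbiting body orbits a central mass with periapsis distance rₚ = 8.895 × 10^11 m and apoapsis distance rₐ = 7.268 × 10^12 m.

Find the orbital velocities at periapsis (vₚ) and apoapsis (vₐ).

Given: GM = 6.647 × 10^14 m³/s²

Use the vis-viva equation v² = GM(2/r − 1/a) with a = (rₚ + rₐ)/2 = (8.895e+11 + 7.268e+12)/2 = 4.07875e+12 m.
vₚ = √(GM · (2/rₚ − 1/a)) = √(6.647e+14 · (2/8.895e+11 − 1/4.07875e+12)) m/s ≈ 36.49 m/s = 36.49 m/s.
vₐ = √(GM · (2/rₐ − 1/a)) = √(6.647e+14 · (2/7.268e+12 − 1/4.07875e+12)) m/s ≈ 4.466 m/s = 4.466 m/s.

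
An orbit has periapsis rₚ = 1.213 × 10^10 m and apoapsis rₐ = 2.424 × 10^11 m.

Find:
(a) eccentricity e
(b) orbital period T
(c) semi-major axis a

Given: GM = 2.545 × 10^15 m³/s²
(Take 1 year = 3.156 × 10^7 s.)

(a) e = (rₐ − rₚ)/(rₐ + rₚ) = (2.424e+11 − 1.213e+10)/(2.424e+11 + 1.213e+10) ≈ 0.9047
(b) With a = (rₚ + rₐ)/2 = 1.27265e+11 m, T = 2π √(a³/GM) = 2π √((1.27265e+11)³/2.545e+15) s ≈ 5.655e+09 s
(c) a = (rₚ + rₐ)/2 = (1.213e+10 + 2.424e+11)/2 ≈ 1.273e+11 m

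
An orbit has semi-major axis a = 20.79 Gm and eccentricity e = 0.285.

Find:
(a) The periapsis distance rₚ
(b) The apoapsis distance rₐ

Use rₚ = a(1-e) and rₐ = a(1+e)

Convert to SI: a = 20.79 Gm = 2.079e+10 m.
(a) rₚ = a(1 − e) = 2.079e+10 · (1 − 0.285) = 2.079e+10 · 0.715 ≈ 1.486e+10 m = 14.86 Gm.
(b) rₐ = a(1 + e) = 2.079e+10 · (1 + 0.285) = 2.079e+10 · 1.285 ≈ 2.672e+10 m = 26.72 Gm.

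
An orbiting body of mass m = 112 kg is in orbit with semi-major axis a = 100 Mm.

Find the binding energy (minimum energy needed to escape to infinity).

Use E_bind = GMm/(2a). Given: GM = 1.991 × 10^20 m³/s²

Convert to SI: a = 100 Mm = 1e+08 m.
Total orbital energy is E = −GMm/(2a); binding energy is E_bind = −E = GMm/(2a).
E_bind = 1.991e+20 · 112 / (2 · 1e+08) J ≈ 1.115e+14 J = 111.5 TJ.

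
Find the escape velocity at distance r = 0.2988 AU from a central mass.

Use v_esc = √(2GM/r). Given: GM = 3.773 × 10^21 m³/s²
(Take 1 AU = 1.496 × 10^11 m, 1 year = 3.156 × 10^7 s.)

Convert to SI: r = 0.2988 AU = 4.47005e+10 m.
Escape velocity comes from setting total energy to zero: ½v² − GM/r = 0 ⇒ v_esc = √(2GM / r).
v_esc = √(2 · 3.773e+21 / 4.47005e+10) m/s ≈ 4.109e+05 m/s = 86.68 AU/year.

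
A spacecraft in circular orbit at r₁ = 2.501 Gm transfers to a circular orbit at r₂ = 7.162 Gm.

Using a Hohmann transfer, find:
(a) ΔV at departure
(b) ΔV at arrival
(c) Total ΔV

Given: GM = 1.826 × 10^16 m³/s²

Convert to SI: r₁ = 2.501 Gm = 2.501e+09 m; r₂ = 7.162 Gm = 7.162e+09 m.
Transfer semi-major axis: a_t = (r₁ + r₂)/2 = (2.501e+09 + 7.162e+09)/2 = 4.8315e+09 m.
Circular speeds: v₁ = √(GM/r₁) = 2702.05 m/s, v₂ = √(GM/r₂) = 1596.74 m/s.
Transfer speeds (vis-viva v² = GM(2/r − 1/a_t)): v₁ᵗ = 3289.8 m/s, v₂ᵗ = 1148.81 m/s.
(a) ΔV₁ = |v₁ᵗ − v₁| ≈ 587.8 m/s = 587.8 m/s.
(b) ΔV₂ = |v₂ − v₂ᵗ| ≈ 447.9 m/s = 447.9 m/s.
(c) ΔV_total = ΔV₁ + ΔV₂ ≈ 1036 m/s = 1.036 km/s.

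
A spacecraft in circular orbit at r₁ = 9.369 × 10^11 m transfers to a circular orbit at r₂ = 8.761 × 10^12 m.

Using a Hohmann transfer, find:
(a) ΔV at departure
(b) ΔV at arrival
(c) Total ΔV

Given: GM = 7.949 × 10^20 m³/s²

Transfer semi-major axis: a_t = (r₁ + r₂)/2 = (9.369e+11 + 8.761e+12)/2 = 4.84895e+12 m.
Circular speeds: v₁ = √(GM/r₁) = 29127.9 m/s, v₂ = √(GM/r₂) = 9525.32 m/s.
Transfer speeds (vis-viva v² = GM(2/r − 1/a_t)): v₁ᵗ = 39152.8 m/s, v₂ᵗ = 4186.99 m/s.
(a) ΔV₁ = |v₁ᵗ − v₁| ≈ 1.002e+04 m/s = 10.02 km/s.
(b) ΔV₂ = |v₂ − v₂ᵗ| ≈ 5338 m/s = 5.338 km/s.
(c) ΔV_total = ΔV₁ + ΔV₂ ≈ 1.536e+04 m/s = 15.36 km/s.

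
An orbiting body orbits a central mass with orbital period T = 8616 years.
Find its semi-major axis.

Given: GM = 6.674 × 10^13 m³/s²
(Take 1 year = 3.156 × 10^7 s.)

Convert to SI: T = 8616 years = 2.71921e+11 s.
Invert Kepler's third law: a = (GM · T² / (4π²))^(1/3).
Substituting T = 2.71921e+11 s and GM = 6.674e+13 m³/s²:
a = (6.674e+13 · (2.71921e+11)² / (4π²))^(1/3) m
a ≈ 5e+11 m = 500 Gm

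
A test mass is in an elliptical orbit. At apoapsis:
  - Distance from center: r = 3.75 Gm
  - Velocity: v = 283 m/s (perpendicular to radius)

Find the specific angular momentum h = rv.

Convert to SI: r = 3.75 Gm = 3.75e+09 m.
With v perpendicular to r, h = r · v.
h = 3.75e+09 · 283 m²/s ≈ 1.061e+12 m²/s.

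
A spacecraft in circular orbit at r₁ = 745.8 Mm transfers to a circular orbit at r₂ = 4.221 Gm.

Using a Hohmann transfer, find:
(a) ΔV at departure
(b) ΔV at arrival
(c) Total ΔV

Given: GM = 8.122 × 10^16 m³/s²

Convert to SI: r₁ = 745.8 Mm = 7.458e+08 m; r₂ = 4.221 Gm = 4.221e+09 m.
Transfer semi-major axis: a_t = (r₁ + r₂)/2 = (7.458e+08 + 4.221e+09)/2 = 2.4834e+09 m.
Circular speeds: v₁ = √(GM/r₁) = 10435.7 m/s, v₂ = √(GM/r₂) = 4386.56 m/s.
Transfer speeds (vis-viva v² = GM(2/r − 1/a_t)): v₁ᵗ = 13605.2 m/s, v₂ᵗ = 2403.87 m/s.
(a) ΔV₁ = |v₁ᵗ − v₁| ≈ 3170 m/s = 3.17 km/s.
(b) ΔV₂ = |v₂ − v₂ᵗ| ≈ 1983 m/s = 1.983 km/s.
(c) ΔV_total = ΔV₁ + ΔV₂ ≈ 5152 m/s = 5.152 km/s.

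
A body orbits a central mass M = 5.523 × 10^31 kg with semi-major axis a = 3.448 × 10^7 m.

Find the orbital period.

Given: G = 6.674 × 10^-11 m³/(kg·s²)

GM = G · M = 6.674e-11 · 5.523e+31 = 3.68605e+21 m³/s².
Kepler's third law: T = 2π √(a³ / GM).
Substituting a = 3.448e+07 m and GM = 3.68605e+21 m³/s²:
T = 2π √((3.448e+07)³ / 3.68605e+21) s
T ≈ 20.95 s = 20.95 seconds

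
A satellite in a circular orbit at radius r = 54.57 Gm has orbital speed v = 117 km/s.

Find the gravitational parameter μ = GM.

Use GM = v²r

Convert to SI: r = 54.57 Gm = 5.457e+10 m; v = 117 km/s = 117000 m/s.
For a circular orbit v² = GM/r, so GM = v² · r.
GM = (117000)² · 5.457e+10 m³/s² ≈ 7.47e+20 m³/s² = 7.47 × 10^20 m³/s².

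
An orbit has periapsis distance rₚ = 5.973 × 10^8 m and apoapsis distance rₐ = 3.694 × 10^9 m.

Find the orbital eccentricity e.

e = (rₐ − rₚ) / (rₐ + rₚ).
e = (3.694e+09 − 5.973e+08) / (3.694e+09 + 5.973e+08) = 3.0967e+09 / 4.2913e+09 ≈ 0.7216.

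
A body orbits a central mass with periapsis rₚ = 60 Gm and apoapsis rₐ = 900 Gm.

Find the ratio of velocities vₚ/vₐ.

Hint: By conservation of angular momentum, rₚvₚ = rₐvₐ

Convert to SI: rₚ = 60 Gm = 6e+10 m; rₐ = 900 Gm = 9e+11 m.
Conservation of angular momentum gives rₚvₚ = rₐvₐ, so vₚ/vₐ = rₐ/rₚ.
vₚ/vₐ = 9e+11 / 6e+10 ≈ 15.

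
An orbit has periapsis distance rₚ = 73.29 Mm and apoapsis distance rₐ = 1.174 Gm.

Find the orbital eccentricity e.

Convert to SI: rₚ = 73.29 Mm = 7.329e+07 m; rₐ = 1.174 Gm = 1.174e+09 m.
e = (rₐ − rₚ) / (rₐ + rₚ).
e = (1.174e+09 − 7.329e+07) / (1.174e+09 + 7.329e+07) = 1.10071e+09 / 1.24729e+09 ≈ 0.8825.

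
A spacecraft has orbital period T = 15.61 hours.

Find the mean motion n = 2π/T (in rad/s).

Convert to SI: T = 15.61 hours = 56196 s.
n = 2π / T.
n = 2π / 56196 s ≈ 0.0001118 rad/s.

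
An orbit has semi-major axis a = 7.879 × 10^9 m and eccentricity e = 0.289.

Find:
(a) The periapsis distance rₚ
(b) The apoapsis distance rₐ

(a) rₚ = a(1 − e) = 7.879e+09 · (1 − 0.289) = 7.879e+09 · 0.711 ≈ 5.602e+09 m = 5.602 × 10^9 m.
(b) rₐ = a(1 + e) = 7.879e+09 · (1 + 0.289) = 7.879e+09 · 1.289 ≈ 1.016e+10 m = 1.016 × 10^10 m.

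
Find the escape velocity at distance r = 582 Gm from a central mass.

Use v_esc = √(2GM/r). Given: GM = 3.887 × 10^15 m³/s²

Convert to SI: r = 582 Gm = 5.82e+11 m.
Escape velocity comes from setting total energy to zero: ½v² − GM/r = 0 ⇒ v_esc = √(2GM / r).
v_esc = √(2 · 3.887e+15 / 5.82e+11) m/s ≈ 115.6 m/s = 115.6 m/s.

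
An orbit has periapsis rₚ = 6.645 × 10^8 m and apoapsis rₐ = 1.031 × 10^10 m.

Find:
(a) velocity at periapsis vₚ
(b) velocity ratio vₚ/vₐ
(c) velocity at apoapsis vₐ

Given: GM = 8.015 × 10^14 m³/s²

(a) With a = (rₚ + rₐ)/2 = 5.48725e+09 m, vₚ = √(GM (2/rₚ − 1/a)) = √(8.015e+14 · (2/6.645e+08 − 1/5.48725e+09)) m/s ≈ 1505 m/s
(b) Conservation of angular momentum (rₚvₚ = rₐvₐ) gives vₚ/vₐ = rₐ/rₚ = 1.031e+10/6.645e+08 ≈ 15.52
(c) With a = (rₚ + rₐ)/2 = 5.48725e+09 m, vₐ = √(GM (2/rₐ − 1/a)) = √(8.015e+14 · (2/1.031e+10 − 1/5.48725e+09)) m/s ≈ 97.03 m/s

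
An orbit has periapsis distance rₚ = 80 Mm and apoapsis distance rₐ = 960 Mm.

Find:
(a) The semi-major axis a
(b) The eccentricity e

Convert to SI: rₚ = 80 Mm = 8e+07 m; rₐ = 960 Mm = 9.6e+08 m.
(a) a = (rₚ + rₐ) / 2 = (8e+07 + 9.6e+08) / 2 ≈ 5.2e+08 m = 520 Mm.
(b) e = (rₐ − rₚ) / (rₐ + rₚ) = (9.6e+08 − 8e+07) / (9.6e+08 + 8e+07) ≈ 0.8462.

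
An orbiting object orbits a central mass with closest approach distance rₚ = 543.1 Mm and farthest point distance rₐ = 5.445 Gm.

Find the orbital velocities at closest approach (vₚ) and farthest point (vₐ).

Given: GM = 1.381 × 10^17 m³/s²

Convert to SI: rₚ = 543.1 Mm = 5.431e+08 m; rₐ = 5.445 Gm = 5.445e+09 m.
Use the vis-viva equation v² = GM(2/r − 1/a) with a = (rₚ + rₐ)/2 = (5.431e+08 + 5.445e+09)/2 = 2.99405e+09 m.
vₚ = √(GM · (2/rₚ − 1/a)) = √(1.381e+17 · (2/5.431e+08 − 1/2.99405e+09)) m/s ≈ 2.15e+04 m/s = 21.5 km/s.
vₐ = √(GM · (2/rₐ − 1/a)) = √(1.381e+17 · (2/5.445e+09 − 1/2.99405e+09)) m/s ≈ 2145 m/s = 2.145 km/s.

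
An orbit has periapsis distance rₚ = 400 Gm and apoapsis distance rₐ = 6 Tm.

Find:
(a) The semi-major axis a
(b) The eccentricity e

Convert to SI: rₚ = 400 Gm = 4e+11 m; rₐ = 6 Tm = 6e+12 m.
(a) a = (rₚ + rₐ) / 2 = (4e+11 + 6e+12) / 2 ≈ 3.2e+12 m = 3.2 Tm.
(b) e = (rₐ − rₚ) / (rₐ + rₚ) = (6e+12 − 4e+11) / (6e+12 + 4e+11) ≈ 0.875.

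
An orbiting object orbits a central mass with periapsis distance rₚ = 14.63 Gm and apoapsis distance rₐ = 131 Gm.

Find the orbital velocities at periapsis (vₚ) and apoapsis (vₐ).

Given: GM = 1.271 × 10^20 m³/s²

Convert to SI: rₚ = 14.63 Gm = 1.463e+10 m; rₐ = 131 Gm = 1.31e+11 m.
Use the vis-viva equation v² = GM(2/r − 1/a) with a = (rₚ + rₐ)/2 = (1.463e+10 + 1.31e+11)/2 = 7.2815e+10 m.
vₚ = √(GM · (2/rₚ − 1/a)) = √(1.271e+20 · (2/1.463e+10 − 1/7.2815e+10)) m/s ≈ 1.25e+05 m/s = 125 km/s.
vₐ = √(GM · (2/rₐ − 1/a)) = √(1.271e+20 · (2/1.31e+11 − 1/7.2815e+10)) m/s ≈ 1.396e+04 m/s = 13.96 km/s.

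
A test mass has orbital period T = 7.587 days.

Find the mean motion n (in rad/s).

Convert to SI: T = 7.587 days = 655517 s.
n = 2π / T.
n = 2π / 655517 s ≈ 9.585e-06 rad/s.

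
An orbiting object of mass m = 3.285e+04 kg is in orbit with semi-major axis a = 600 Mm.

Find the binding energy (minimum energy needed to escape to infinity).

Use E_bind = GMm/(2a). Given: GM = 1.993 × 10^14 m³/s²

Convert to SI: a = 600 Mm = 6e+08 m.
Total orbital energy is E = −GMm/(2a); binding energy is E_bind = −E = GMm/(2a).
E_bind = 1.993e+14 · 3.285e+04 / (2 · 6e+08) J ≈ 5.456e+09 J = 5.456 GJ.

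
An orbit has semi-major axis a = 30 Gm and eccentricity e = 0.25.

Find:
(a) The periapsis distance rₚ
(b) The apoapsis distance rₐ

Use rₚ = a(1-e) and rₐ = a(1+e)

Convert to SI: a = 30 Gm = 3e+10 m.
(a) rₚ = a(1 − e) = 3e+10 · (1 − 0.25) = 3e+10 · 0.75 ≈ 2.25e+10 m = 22.5 Gm.
(b) rₐ = a(1 + e) = 3e+10 · (1 + 0.25) = 3e+10 · 1.25 ≈ 3.75e+10 m = 37.5 Gm.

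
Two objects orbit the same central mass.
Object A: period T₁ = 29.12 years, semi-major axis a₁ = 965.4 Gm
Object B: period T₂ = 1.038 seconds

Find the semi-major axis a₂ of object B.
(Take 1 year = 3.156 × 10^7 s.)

Convert to SI: T₁ = 29.12 years = 9.19027e+08 s; a₁ = 965.4 Gm = 9.654e+11 m.
Kepler's third law: (T₁/T₂)² = (a₁/a₂)³ ⇒ a₂ = a₁ · (T₂/T₁)^(2/3).
T₂/T₁ = 1.038 / 9.19027e+08 = 1.12946e-09.
a₂ = 9.654e+11 · (1.12946e-09)^(2/3) m ≈ 1.047e+06 m = 1.047 Mm.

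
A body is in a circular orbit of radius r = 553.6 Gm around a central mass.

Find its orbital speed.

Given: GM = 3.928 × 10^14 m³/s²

Convert to SI: r = 553.6 Gm = 5.536e+11 m.
For a circular orbit, gravity supplies the centripetal force, so v = √(GM / r).
v = √(3.928e+14 / 5.536e+11) m/s ≈ 26.64 m/s = 26.64 m/s.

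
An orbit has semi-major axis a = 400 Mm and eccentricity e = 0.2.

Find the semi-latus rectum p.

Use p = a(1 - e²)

Convert to SI: a = 400 Mm = 4e+08 m.
p = a (1 − e²).
p = 4e+08 · (1 − (0.2)²) = 4e+08 · 0.96 ≈ 3.84e+08 m = 384 Mm.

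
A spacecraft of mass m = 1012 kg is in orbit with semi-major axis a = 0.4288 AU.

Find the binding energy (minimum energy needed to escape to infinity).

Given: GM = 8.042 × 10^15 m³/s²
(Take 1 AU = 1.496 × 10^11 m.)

Convert to SI: a = 0.4288 AU = 6.41485e+10 m.
Total orbital energy is E = −GMm/(2a); binding energy is E_bind = −E = GMm/(2a).
E_bind = 8.042e+15 · 1012 / (2 · 6.41485e+10) J ≈ 6.343e+07 J = 63.43 MJ.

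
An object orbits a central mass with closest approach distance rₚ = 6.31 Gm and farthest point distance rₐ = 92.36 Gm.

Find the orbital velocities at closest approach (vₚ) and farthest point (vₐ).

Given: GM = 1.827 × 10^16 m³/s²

Convert to SI: rₚ = 6.31 Gm = 6.31e+09 m; rₐ = 92.36 Gm = 9.236e+10 m.
Use the vis-viva equation v² = GM(2/r − 1/a) with a = (rₚ + rₐ)/2 = (6.31e+09 + 9.236e+10)/2 = 4.9335e+10 m.
vₚ = √(GM · (2/rₚ − 1/a)) = √(1.827e+16 · (2/6.31e+09 − 1/4.9335e+10)) m/s ≈ 2328 m/s = 2.328 km/s.
vₐ = √(GM · (2/rₐ − 1/a)) = √(1.827e+16 · (2/9.236e+10 − 1/4.9335e+10)) m/s ≈ 159.1 m/s = 159.1 m/s.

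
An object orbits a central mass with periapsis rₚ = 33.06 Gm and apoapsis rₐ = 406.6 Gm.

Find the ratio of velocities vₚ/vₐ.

Convert to SI: rₚ = 33.06 Gm = 3.306e+10 m; rₐ = 406.6 Gm = 4.066e+11 m.
Conservation of angular momentum gives rₚvₚ = rₐvₐ, so vₚ/vₐ = rₐ/rₚ.
vₚ/vₐ = 4.066e+11 / 3.306e+10 ≈ 12.3.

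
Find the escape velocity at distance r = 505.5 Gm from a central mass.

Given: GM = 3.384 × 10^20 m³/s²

Convert to SI: r = 505.5 Gm = 5.055e+11 m.
Escape velocity comes from setting total energy to zero: ½v² − GM/r = 0 ⇒ v_esc = √(2GM / r).
v_esc = √(2 · 3.384e+20 / 5.055e+11) m/s ≈ 3.659e+04 m/s = 36.59 km/s.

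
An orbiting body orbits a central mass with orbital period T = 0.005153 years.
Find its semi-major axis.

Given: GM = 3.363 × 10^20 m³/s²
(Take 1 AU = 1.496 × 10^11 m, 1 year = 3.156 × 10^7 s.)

Convert to SI: T = 0.005153 years = 162629 s.
Invert Kepler's third law: a = (GM · T² / (4π²))^(1/3).
Substituting T = 162629 s and GM = 3.363e+20 m³/s²:
a = (3.363e+20 · (162629)² / (4π²))^(1/3) m
a ≈ 6.085e+09 m = 0.04067 AU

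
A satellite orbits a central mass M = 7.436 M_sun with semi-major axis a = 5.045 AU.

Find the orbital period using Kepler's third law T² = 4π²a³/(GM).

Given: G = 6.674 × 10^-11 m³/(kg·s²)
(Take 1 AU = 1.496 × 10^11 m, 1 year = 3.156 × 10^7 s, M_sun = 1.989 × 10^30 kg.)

Convert to SI: a = 5.045 AU = 7.54732e+11 m; M = 7.436 M_sun = 1.47902e+31 kg.
GM = G · M = 6.674e-11 · 1.47902e+31 = 9.87098e+20 m³/s².
Kepler's third law: T = 2π √(a³ / GM).
Substituting a = 7.54732e+11 m and GM = 9.87098e+20 m³/s²:
T = 2π √((7.54732e+11)³ / 9.87098e+20) s
T ≈ 1.311e+08 s = 4.155 years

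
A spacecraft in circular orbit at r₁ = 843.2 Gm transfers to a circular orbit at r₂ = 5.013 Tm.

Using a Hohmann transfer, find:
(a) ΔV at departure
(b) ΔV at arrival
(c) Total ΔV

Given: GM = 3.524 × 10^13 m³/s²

Convert to SI: r₁ = 843.2 Gm = 8.432e+11 m; r₂ = 5.013 Tm = 5.013e+12 m.
Transfer semi-major axis: a_t = (r₁ + r₂)/2 = (8.432e+11 + 5.013e+12)/2 = 2.9281e+12 m.
Circular speeds: v₁ = √(GM/r₁) = 6.46476 m/s, v₂ = √(GM/r₂) = 2.65136 m/s.
Transfer speeds (vis-viva v² = GM(2/r − 1/a_t)): v₁ᵗ = 8.4588 m/s, v₂ᵗ = 1.42279 m/s.
(a) ΔV₁ = |v₁ᵗ − v₁| ≈ 1.994 m/s = 1.994 m/s.
(b) ΔV₂ = |v₂ − v₂ᵗ| ≈ 1.229 m/s = 1.229 m/s.
(c) ΔV_total = ΔV₁ + ΔV₂ ≈ 3.223 m/s = 3.223 m/s.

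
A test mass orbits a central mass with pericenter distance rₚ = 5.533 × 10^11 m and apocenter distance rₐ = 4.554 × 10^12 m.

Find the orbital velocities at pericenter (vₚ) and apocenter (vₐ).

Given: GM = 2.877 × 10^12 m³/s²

Use the vis-viva equation v² = GM(2/r − 1/a) with a = (rₚ + rₐ)/2 = (5.533e+11 + 4.554e+12)/2 = 2.55365e+12 m.
vₚ = √(GM · (2/rₚ − 1/a)) = √(2.877e+12 · (2/5.533e+11 − 1/2.55365e+12)) m/s ≈ 3.045 m/s = 3.045 m/s.
vₐ = √(GM · (2/rₐ − 1/a)) = √(2.877e+12 · (2/4.554e+12 − 1/2.55365e+12)) m/s ≈ 0.37 m/s = 0.37 m/s.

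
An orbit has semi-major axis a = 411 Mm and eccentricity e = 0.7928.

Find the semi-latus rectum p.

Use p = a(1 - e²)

Convert to SI: a = 411 Mm = 4.11e+08 m.
p = a (1 − e²).
p = 4.11e+08 · (1 − (0.7928)²) = 4.11e+08 · 0.371468 ≈ 1.527e+08 m = 152.7 Mm.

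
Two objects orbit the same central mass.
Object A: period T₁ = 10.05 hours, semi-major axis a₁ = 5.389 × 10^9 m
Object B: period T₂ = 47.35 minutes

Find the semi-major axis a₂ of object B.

Convert to SI: T₁ = 10.05 hours = 36180 s; T₂ = 47.35 minutes = 2841 s.
Kepler's third law: (T₁/T₂)² = (a₁/a₂)³ ⇒ a₂ = a₁ · (T₂/T₁)^(2/3).
T₂/T₁ = 2841 / 36180 = 0.078524.
a₂ = 5.389e+09 · (0.078524)^(2/3) m ≈ 9.882e+08 m = 9.882 × 10^8 m.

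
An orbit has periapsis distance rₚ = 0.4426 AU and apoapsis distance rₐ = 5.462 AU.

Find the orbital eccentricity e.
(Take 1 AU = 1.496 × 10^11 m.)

Convert to SI: rₚ = 0.4426 AU = 6.6213e+10 m; rₐ = 5.462 AU = 8.17115e+11 m.
e = (rₐ − rₚ) / (rₐ + rₚ).
e = (8.17115e+11 − 6.6213e+10) / (8.17115e+11 + 6.6213e+10) = 7.50902e+11 / 8.83328e+11 ≈ 0.8501.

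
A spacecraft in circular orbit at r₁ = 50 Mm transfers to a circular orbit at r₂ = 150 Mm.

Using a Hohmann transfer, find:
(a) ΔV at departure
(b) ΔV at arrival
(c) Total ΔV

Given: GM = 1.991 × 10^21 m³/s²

Convert to SI: r₁ = 50 Mm = 5e+07 m; r₂ = 150 Mm = 1.5e+08 m.
Transfer semi-major axis: a_t = (r₁ + r₂)/2 = (5e+07 + 1.5e+08)/2 = 1e+08 m.
Circular speeds: v₁ = √(GM/r₁) = 6.31031e+06 m/s, v₂ = √(GM/r₂) = 3.64326e+06 m/s.
Transfer speeds (vis-viva v² = GM(2/r − 1/a_t)): v₁ᵗ = 7.72852e+06 m/s, v₂ᵗ = 2.57617e+06 m/s.
(a) ΔV₁ = |v₁ᵗ − v₁| ≈ 1.418e+06 m/s = 1418 km/s.
(b) ΔV₂ = |v₂ − v₂ᵗ| ≈ 1.067e+06 m/s = 1067 km/s.
(c) ΔV_total = ΔV₁ + ΔV₂ ≈ 2.485e+06 m/s = 2485 km/s.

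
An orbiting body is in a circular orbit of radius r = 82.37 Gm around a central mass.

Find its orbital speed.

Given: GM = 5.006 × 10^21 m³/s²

Convert to SI: r = 82.37 Gm = 8.237e+10 m.
For a circular orbit, gravity supplies the centripetal force, so v = √(GM / r).
v = √(5.006e+21 / 8.237e+10) m/s ≈ 2.465e+05 m/s = 246.5 km/s.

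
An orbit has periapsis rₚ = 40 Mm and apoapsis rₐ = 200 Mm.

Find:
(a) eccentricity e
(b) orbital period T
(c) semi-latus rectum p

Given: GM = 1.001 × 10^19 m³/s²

Convert to SI: rₚ = 40 Mm = 4e+07 m; rₐ = 200 Mm = 2e+08 m.
(a) e = (rₐ − rₚ)/(rₐ + rₚ) = (2e+08 − 4e+07)/(2e+08 + 4e+07) ≈ 0.6667
(b) With a = (rₚ + rₐ)/2 = 1.2e+08 m, T = 2π √(a³/GM) = 2π √((1.2e+08)³/1.001e+19) s ≈ 2611 s
(c) From a = (rₚ + rₐ)/2 = 1.2e+08 m and e = (rₐ − rₚ)/(rₐ + rₚ) = 0.666667, p = a(1 − e²) = 1.2e+08 · (1 − (0.666667)²) ≈ 6.667e+07 m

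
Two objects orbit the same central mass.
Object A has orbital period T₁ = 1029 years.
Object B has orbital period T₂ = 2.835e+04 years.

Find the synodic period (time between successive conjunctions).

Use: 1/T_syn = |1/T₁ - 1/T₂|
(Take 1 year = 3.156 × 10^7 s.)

Convert to SI: T₁ = 1029 years = 3.24752e+10 s; T₂ = 2.835e+04 years = 8.94726e+11 s.
T_syn = |T₁ · T₂ / (T₁ − T₂)|.
T_syn = |3.24752e+10 · 8.94726e+11 / (3.24752e+10 − 8.94726e+11)| s ≈ 3.37e+10 s = 1068 years.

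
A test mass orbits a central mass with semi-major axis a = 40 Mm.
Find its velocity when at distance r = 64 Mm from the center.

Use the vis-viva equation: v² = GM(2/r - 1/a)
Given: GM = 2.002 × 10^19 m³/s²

Convert to SI: a = 40 Mm = 4e+07 m; r = 64 Mm = 6.4e+07 m.
Vis-viva: v = √(GM · (2/r − 1/a)).
2/r − 1/a = 2/6.4e+07 − 1/4e+07 = 6.25e-09 m⁻¹.
v = √(2.002e+19 · 6.25e-09) m/s ≈ 3.537e+05 m/s = 353.7 km/s.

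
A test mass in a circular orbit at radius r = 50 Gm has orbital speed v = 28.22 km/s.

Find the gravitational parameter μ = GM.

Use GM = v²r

Convert to SI: r = 50 Gm = 5e+10 m; v = 28.22 km/s = 28220 m/s.
For a circular orbit v² = GM/r, so GM = v² · r.
GM = (28220)² · 5e+10 m³/s² ≈ 3.982e+19 m³/s² = 3.982 × 10^19 m³/s².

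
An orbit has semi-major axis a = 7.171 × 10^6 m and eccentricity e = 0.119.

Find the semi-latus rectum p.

p = a (1 − e²).
p = 7.171e+06 · (1 − (0.119)²) = 7.171e+06 · 0.985839 ≈ 7.069e+06 m = 7.069 × 10^6 m.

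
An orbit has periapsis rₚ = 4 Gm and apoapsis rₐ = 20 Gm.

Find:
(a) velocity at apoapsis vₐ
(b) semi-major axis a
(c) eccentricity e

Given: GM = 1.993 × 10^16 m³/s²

Convert to SI: rₚ = 4 Gm = 4e+09 m; rₐ = 20 Gm = 2e+10 m.
(a) With a = (rₚ + rₐ)/2 = 1.2e+10 m, vₐ = √(GM (2/rₐ − 1/a)) = √(1.993e+16 · (2/2e+10 − 1/1.2e+10)) m/s ≈ 576.3 m/s
(b) a = (rₚ + rₐ)/2 = (4e+09 + 2e+10)/2 ≈ 1.2e+10 m
(c) e = (rₐ − rₚ)/(rₐ + rₚ) = (2e+10 − 4e+09)/(2e+10 + 4e+09) ≈ 0.6667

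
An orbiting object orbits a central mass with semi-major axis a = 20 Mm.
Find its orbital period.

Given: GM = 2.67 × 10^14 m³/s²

Convert to SI: a = 20 Mm = 2e+07 m.
Kepler's third law: T = 2π √(a³ / GM).
Substituting a = 2e+07 m and GM = 2.67e+14 m³/s²:
T = 2π √((2e+07)³ / 2.67e+14) s
T ≈ 3.439e+04 s = 9.554 hours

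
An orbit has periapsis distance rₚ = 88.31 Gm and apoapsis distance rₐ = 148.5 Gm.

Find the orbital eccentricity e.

Convert to SI: rₚ = 88.31 Gm = 8.831e+10 m; rₐ = 148.5 Gm = 1.485e+11 m.
e = (rₐ − rₚ) / (rₐ + rₚ).
e = (1.485e+11 − 8.831e+10) / (1.485e+11 + 8.831e+10) = 6.019e+10 / 2.3681e+11 ≈ 0.2542.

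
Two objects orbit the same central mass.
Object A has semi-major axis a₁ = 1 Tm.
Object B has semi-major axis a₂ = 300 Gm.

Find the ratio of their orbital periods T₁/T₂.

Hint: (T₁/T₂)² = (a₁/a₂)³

Convert to SI: a₁ = 1 Tm = 1e+12 m; a₂ = 300 Gm = 3e+11 m.
From Kepler's third law, (T₁/T₂)² = (a₁/a₂)³, so T₁/T₂ = (a₁/a₂)^(3/2).
a₁/a₂ = 1e+12 / 3e+11 = 3.33333.
T₁/T₂ = (3.33333)^(3/2) ≈ 6.086.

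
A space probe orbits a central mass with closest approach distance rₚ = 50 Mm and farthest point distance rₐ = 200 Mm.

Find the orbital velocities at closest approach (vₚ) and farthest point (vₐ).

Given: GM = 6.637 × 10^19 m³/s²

Convert to SI: rₚ = 50 Mm = 5e+07 m; rₐ = 200 Mm = 2e+08 m.
Use the vis-viva equation v² = GM(2/r − 1/a) with a = (rₚ + rₐ)/2 = (5e+07 + 2e+08)/2 = 1.25e+08 m.
vₚ = √(GM · (2/rₚ − 1/a)) = √(6.637e+19 · (2/5e+07 − 1/1.25e+08)) m/s ≈ 1.457e+06 m/s = 1457 km/s.
vₐ = √(GM · (2/rₐ − 1/a)) = √(6.637e+19 · (2/2e+08 − 1/1.25e+08)) m/s ≈ 3.643e+05 m/s = 364.3 km/s.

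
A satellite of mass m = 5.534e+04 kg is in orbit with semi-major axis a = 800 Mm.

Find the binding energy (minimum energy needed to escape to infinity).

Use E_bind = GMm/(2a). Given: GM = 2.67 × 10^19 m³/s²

Convert to SI: a = 800 Mm = 8e+08 m.
Total orbital energy is E = −GMm/(2a); binding energy is E_bind = −E = GMm/(2a).
E_bind = 2.67e+19 · 5.534e+04 / (2 · 8e+08) J ≈ 9.235e+14 J = 923.5 TJ.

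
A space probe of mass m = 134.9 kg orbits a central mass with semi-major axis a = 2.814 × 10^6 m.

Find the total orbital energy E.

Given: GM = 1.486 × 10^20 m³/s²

E = −GMm / (2a).
E = −1.486e+20 · 134.9 / (2 · 2.814e+06) J ≈ -3.562e+15 J = -3.562 PJ.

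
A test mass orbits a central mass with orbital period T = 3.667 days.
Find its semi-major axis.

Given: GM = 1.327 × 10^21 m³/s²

Convert to SI: T = 3.667 days = 316829 s.
Invert Kepler's third law: a = (GM · T² / (4π²))^(1/3).
Substituting T = 316829 s and GM = 1.327e+21 m³/s²:
a = (1.327e+21 · (316829)² / (4π²))^(1/3) m
a ≈ 1.5e+10 m = 15 Gm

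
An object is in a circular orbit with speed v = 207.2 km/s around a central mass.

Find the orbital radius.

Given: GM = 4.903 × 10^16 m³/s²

Convert to SI: v = 207.2 km/s = 207200 m/s.
For a circular orbit, v² = GM / r, so r = GM / v².
r = 4.903e+16 / (207200)² m ≈ 1.142e+06 m = 1.142 × 10^6 m.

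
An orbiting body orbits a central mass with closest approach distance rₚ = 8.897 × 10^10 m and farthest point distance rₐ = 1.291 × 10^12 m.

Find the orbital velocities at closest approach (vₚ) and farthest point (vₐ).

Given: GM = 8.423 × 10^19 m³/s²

Use the vis-viva equation v² = GM(2/r − 1/a) with a = (rₚ + rₐ)/2 = (8.897e+10 + 1.291e+12)/2 = 6.89985e+11 m.
vₚ = √(GM · (2/rₚ − 1/a)) = √(8.423e+19 · (2/8.897e+10 − 1/6.89985e+11)) m/s ≈ 4.209e+04 m/s = 42.09 km/s.
vₐ = √(GM · (2/rₐ − 1/a)) = √(8.423e+19 · (2/1.291e+12 − 1/6.89985e+11)) m/s ≈ 2900 m/s = 2.9 km/s.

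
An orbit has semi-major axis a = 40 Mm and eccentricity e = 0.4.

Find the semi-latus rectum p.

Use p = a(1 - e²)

Convert to SI: a = 40 Mm = 4e+07 m.
p = a (1 − e²).
p = 4e+07 · (1 − (0.4)²) = 4e+07 · 0.84 ≈ 3.36e+07 m = 33.6 Mm.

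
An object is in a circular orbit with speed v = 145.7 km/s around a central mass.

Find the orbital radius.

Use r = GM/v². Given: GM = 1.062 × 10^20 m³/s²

Convert to SI: v = 145.7 km/s = 145700 m/s.
For a circular orbit, v² = GM / r, so r = GM / v².
r = 1.062e+20 / (145700)² m ≈ 5.003e+09 m = 5.003 Gm.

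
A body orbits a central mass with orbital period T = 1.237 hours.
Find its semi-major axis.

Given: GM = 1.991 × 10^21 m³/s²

Convert to SI: T = 1.237 hours = 4453.2 s.
Invert Kepler's third law: a = (GM · T² / (4π²))^(1/3).
Substituting T = 4453.2 s and GM = 1.991e+21 m³/s²:
a = (1.991e+21 · (4453.2)² / (4π²))^(1/3) m
a ≈ 1e+09 m = 1 Gm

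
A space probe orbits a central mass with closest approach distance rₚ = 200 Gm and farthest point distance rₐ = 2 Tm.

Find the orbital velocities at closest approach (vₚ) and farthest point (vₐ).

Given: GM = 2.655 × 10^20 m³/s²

Convert to SI: rₚ = 200 Gm = 2e+11 m; rₐ = 2 Tm = 2e+12 m.
Use the vis-viva equation v² = GM(2/r − 1/a) with a = (rₚ + rₐ)/2 = (2e+11 + 2e+12)/2 = 1.1e+12 m.
vₚ = √(GM · (2/rₚ − 1/a)) = √(2.655e+20 · (2/2e+11 − 1/1.1e+12)) m/s ≈ 4.913e+04 m/s = 49.13 km/s.
vₐ = √(GM · (2/rₐ − 1/a)) = √(2.655e+20 · (2/2e+12 − 1/1.1e+12)) m/s ≈ 4913 m/s = 4.913 km/s.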